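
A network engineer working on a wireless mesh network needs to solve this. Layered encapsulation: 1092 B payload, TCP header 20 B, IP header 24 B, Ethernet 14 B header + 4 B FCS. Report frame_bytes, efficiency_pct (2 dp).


TCP segment = 1092 + 20 = 1112 B
IP packet = 1112 + 24 = 1136 B
Ethernet frame = 1136 + 14 + 4 = 1154 B
Efficiency = app / frame = 1092 / 1154 = 0.946274 = 94.6274% -> 94.63% (2 dp)

1154, 94.63


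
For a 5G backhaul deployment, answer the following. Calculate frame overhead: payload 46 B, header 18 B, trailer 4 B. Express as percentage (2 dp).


Given: payload = 46 B, header = 18 B, trailer = 4 B
Overhead bytes = header + trailer = 18 + 4 = 22
Total frame = payload + overhead = 46 + 22 = 68
Overhead % = 22 / 68 * 100 = 32.3529% -> 32.35% (2 dp)

32.35


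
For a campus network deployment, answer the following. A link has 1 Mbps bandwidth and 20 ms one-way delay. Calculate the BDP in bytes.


Given: bandwidth = 1 Mbps, delay = 20 ms
BDP in bits = 1 * 10^6 * 20 / 1000
BDP in bits = 20000
BDP in bytes = 20000 / 8 = 2500

2500


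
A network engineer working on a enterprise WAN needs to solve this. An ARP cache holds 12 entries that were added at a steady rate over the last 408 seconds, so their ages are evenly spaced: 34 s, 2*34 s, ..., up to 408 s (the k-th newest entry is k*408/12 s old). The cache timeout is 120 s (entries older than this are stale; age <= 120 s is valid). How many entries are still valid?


Ages are k * 408/12 s for k = 1..12 (spacing = 34.0000 s).
Entry k is valid iff k * 408/12 <= 120 iff k <= 12 * 120 / 408 = 3.5294
n_valid = floor(3.5294) = 3
(n_stale = 12 - 3 = 9)

3


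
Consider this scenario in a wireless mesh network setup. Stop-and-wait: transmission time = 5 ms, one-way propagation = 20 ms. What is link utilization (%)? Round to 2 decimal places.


Given: Ttrans = 5 ms, Tprop = 20 ms
RTT = 2 * Tprop = 2 * 20 = 40 ms
U = Ttrans / (Ttrans + RTT)
U = 5 / (5 + 40)
U = 5 / 45 = 0.111111
U% = 11.11%

11.11


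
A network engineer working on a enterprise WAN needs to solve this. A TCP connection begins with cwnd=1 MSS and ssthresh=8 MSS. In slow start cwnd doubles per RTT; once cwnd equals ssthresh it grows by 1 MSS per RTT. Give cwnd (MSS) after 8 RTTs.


RTT 0: cwnd = 1 MSS (initial)
RTT 1: cwnd = 2 MSS (slow start, doubled)
RTT 2: cwnd = 4 MSS (slow start, doubled)
RTT 3: cwnd = 8 MSS (slow start, doubled)
RTT 4: cwnd = 9 MSS (congestion avoidance, +1)
RTT 5: cwnd = 10 MSS (congestion avoidance, +1)
RTT 6: cwnd = 11 MSS (congestion avoidance, +1)
RTT 7: cwnd = 12 MSS (congestion avoidance, +1)
RTT 8: cwnd = 13 MSS (congestion avoidance, +1)

13


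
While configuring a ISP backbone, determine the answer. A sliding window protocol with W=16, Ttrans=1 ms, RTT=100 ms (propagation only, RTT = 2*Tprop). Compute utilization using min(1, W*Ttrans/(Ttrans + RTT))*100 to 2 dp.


Given: W = 16, Ttrans = 1 ms, RTT = 100 ms (= 2 * Tprop, Tprop = 50 ms)
Cycle time = Ttrans + RTT = 1 + 100 = 101 ms (first packet sent until its ACK returns)
W * Ttrans = 16 * 1 = 16 ms of sending per cycle
W * Ttrans / (Ttrans + RTT) = 16 / 101 = 0.158416
U = min(1, 0.158416) = 0.158416
U% = 15.84%

15.84


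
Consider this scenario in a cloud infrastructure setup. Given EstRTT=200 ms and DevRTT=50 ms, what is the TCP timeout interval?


Given: EstRTT = 200 ms, DevRTT = 50 ms
Timeout = EstRTT + 4 * DevRTT
4 * DevRTT = 4 * 50 = 200
Timeout = 200 + 200 = 400 ms

400


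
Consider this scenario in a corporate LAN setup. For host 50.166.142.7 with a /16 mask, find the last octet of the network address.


Given: IP = 50.166.142.7, prefix = /16
Subnet mask = 255.255.0.0
Last octet of IP: 7
Last octet of mask: 0
Network last octet = 7 AND 0 = 0

0


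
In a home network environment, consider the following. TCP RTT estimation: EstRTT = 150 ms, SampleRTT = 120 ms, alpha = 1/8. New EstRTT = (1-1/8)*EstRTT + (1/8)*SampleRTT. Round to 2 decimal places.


Given: EstRTT = 150 ms, SampleRTT = 120 ms, alpha = 1/8
New EstRTT = (1 - alpha) * EstRTT + alpha * SampleRTT
(7/8) * 150 = 131.25
(1/8) * 120 = 15
New EstRTT = 131.25 + 15 = 146.25 ms -> 146.25 ms (2 dp)

146.25


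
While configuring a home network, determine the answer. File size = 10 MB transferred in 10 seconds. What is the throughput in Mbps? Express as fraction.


Given: file = 10 MB, time = 10 s
File in Mb = 10 * 8 = 80 Mb
Throughput = 80 / 10 Mbps
Throughput = 8 Mbps

8


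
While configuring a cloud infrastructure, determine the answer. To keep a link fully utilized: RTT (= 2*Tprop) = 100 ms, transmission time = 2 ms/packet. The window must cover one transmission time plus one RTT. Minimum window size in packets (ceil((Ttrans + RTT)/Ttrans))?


Given: Ttrans = 2 ms, RTT = 100 ms (= 2 * Tprop, Tprop = 50 ms)
Time until first ACK returns = Ttrans + RTT = 2 + 100 = 102 ms
Need W * Ttrans >= Ttrans + RTT  ->  W >= (Ttrans + RTT) / Ttrans
(Ttrans + RTT) / Ttrans = 102 / 2 = 51
W_min = ceil(51) = 51

51


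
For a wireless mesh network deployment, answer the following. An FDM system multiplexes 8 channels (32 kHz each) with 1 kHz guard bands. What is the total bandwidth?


Given: 8 channels, 32 kHz each, guard = 1 kHz
Channel bandwidth = 8 * 32 = 256 kHz
Guard bands = 7 gaps * 1 kHz = 7 kHz
Total = 256 + 7 = 263 kHz

263


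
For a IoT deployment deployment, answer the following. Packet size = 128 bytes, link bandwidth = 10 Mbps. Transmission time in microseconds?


Given: packet = 128 bytes, bandwidth = 10 Mbps
Packet in bits = 128 * 8 = 1024 bits
Bandwidth = 10 * 10^6 = 10000000 bps
Time = 1024 / 10000000 seconds
Time in us = 1024 * 10^6 / 10000000 = 102.4

102.4


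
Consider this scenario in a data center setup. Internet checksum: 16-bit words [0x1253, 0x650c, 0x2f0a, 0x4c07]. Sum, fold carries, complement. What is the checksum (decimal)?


Given words: [0x1253, 0x650c, 0x2f0a, 0x4c07]
Step 1: Sum all words
Raw sum = 4691 + 25868 + 12042 + 19463 = 62064
One's complement = ~62064 & 0xFFFF = 3471

3471


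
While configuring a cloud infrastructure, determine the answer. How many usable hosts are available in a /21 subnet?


Given: subnet mask /21
Host bits = 32 - 21 = 11
Total addresses = 2^11 = 2048
Usable hosts = 2048 - 2 (network + broadcast) = 2046

2046


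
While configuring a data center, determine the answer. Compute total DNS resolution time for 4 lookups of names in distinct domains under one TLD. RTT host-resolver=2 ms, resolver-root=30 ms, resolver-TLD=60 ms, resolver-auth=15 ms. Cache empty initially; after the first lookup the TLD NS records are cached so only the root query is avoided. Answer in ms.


Lookup 1 (cold cache): local + root + TLD + auth = 2 + 30 + 60 + 15 = 107 ms
Lookups 2..4 (TLD NS cached -> skip root; new domain -> still ask TLD and auth): local + TLD + auth = 2 + 60 + 15 = 77 ms each
Remaining 3 lookups: 3 * 77 = 231 ms
Total = 107 + 231 = 338 ms

338


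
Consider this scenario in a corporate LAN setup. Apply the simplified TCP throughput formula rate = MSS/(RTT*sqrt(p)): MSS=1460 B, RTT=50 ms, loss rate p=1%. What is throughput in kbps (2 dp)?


Given: MSS = 1460 bytes, RTT = 50 ms, loss = 1%
RTT in seconds = 50 / 1000 = 0.05
Loss rate = 1% = 0.01
sqrt(loss) = sqrt(0.01) = 0.1
Throughput (bytes/s) = 1460 / (0.05 * 0.1) = 292000.0000
Throughput (kbps) = 292000.0000 * 8 / 1000 = 2336.000000 -> 2336.00 kbps (2 dp)

2336.00


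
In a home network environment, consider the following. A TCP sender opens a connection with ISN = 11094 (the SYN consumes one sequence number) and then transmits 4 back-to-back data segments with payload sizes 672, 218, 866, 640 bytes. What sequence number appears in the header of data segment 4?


The SYN occupies sequence number ISN = 11094, so the first data byte is ISN + 1 = 11095.
SEQ of data segment i = (ISN + 1) + sum of payload sizes of segments 1..i-1.
Segment 1: SEQ = 11095, payload = 672 bytes
Segment 2: SEQ = 11767, payload = 218 bytes
Segment 3: SEQ = 11985, payload = 866 bytes
Segment 4: SEQ = 12851, payload = 640 bytes
SEQ of segment 4 = 11095 + 672 + 218 + 866 = 12851

12851


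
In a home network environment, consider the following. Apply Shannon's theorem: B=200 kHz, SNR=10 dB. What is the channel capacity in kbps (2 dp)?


Given: B = 200 kHz, SNR = 10 dB
SNR linear = 10^(10/10) = 10
1 + SNR = 11
log2(11) = 3.4594316186
C = 200 * 1000 * 3.4594316186 = 691886.3237 bps
C = 691.886324 kbps -> 691.89 kbps (2 dp)

691.89


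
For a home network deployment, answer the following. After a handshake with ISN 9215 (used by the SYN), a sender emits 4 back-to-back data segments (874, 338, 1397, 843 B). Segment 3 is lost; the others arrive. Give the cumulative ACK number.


SYN uses sequence number 9215; first data byte = ISN + 1 = 9216.
Segment 1: SEQ = 9216, len = 874 B, covers [9216, 10089]
Segment 2: SEQ = 10090, len = 338 B, covers [10090, 10427]
Segment 3: SEQ = 10428, len = 1397 B, covers [10428, 11824] [LOST]
Segment 4: SEQ = 11825, len = 843 B, covers [11825, 12667]
In-order data received: bytes [9216, 10427] (segments 1..2).
Segment 3 missing -> gap begins at byte 10428; later segments buffered out of order.
Cumulative ACK = next expected in-order byte = 9216 + 874 + 338 = 10428

10428


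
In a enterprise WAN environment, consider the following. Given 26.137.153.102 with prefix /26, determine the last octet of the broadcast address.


Given: IP = 26.137.153.102, prefix = /26
Host bits = 32 - 26 = 6
Network last octet = 102 AND mask = 64
Host part size = 2^6 - 1 = 63
Broadcast last octet = 64 OR 63 = 127

127


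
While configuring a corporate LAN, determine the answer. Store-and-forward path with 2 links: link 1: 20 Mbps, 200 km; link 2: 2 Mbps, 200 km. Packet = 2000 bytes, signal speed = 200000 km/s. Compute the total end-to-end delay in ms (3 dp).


Packet = 2000 bytes = 16000 bits. Store-and-forward: sum (t_trans + t_prop) per link.
Link 1: t_trans = 16000/(20*10^6) s = 0.8000 ms; t_prop = 200/200000 s = 1.0000 ms; subtotal = 1.8000 ms
Link 2: t_trans = 16000/(2*10^6) s = 8.0000 ms; t_prop = 200/200000 s = 1.0000 ms; subtotal = 9.0000 ms
End-to-end = 1.8000 + 9.0000 = 10.8000 ms -> 10.800 ms (3 dp)

10.800


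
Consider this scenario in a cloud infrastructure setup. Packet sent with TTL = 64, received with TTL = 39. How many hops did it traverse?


Given: initial TTL = 64, received TTL = 39
Hops = initial TTL - received TTL
Hops = 64 - 39 = 25

25


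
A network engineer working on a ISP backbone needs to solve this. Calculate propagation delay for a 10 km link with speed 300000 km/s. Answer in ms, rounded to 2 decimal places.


Given: distance = 10 km, speed = 300000 km/s
Delay = distance / speed = 10 / 300000 seconds
Delay in ms = 10 * 1000 / 300000
Delay = 0.0333 ms
Rounded to 2 dp = 0.03 ms

0.03


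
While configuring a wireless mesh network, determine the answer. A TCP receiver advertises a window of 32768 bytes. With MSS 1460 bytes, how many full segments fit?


Given: RWND = 32768 bytes, MSS = 1460 bytes
Full segments = floor(RWND / MSS)
Full segments = floor(32768 / 1460)
Full segments = floor(22.4438) = 22

22


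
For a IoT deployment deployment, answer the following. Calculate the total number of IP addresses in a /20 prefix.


Given: CIDR prefix /20
Host bits = 32 - 20 = 12
Total addresses = 2^12 = 4096

4096


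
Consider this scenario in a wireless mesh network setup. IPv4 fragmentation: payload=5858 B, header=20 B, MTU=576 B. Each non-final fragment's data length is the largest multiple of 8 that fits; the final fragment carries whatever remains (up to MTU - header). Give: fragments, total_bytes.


Max data per non-final fragment = floor((MTU - header)/8)*8 = floor((576 - 20)/8)*8 = floor(556/8)*8 = 552 B
Final fragment needs no 8-byte alignment: it can carry up to MTU - header = 556 B
Non-final fragments needed = ceil((payload - 556) / 552) = ceil(5302/552) = ceil(9.6051) = 10
Number of fragments = 10 + 1 = 11
Fragment sizes (data): 10 * 552 B + 338 B (last, 338 <= 556 OK)
Total bytes sent = payload + n_frags * header = 5858 + 11*20 = 5858 + 220 = 6078 B

11, 6078


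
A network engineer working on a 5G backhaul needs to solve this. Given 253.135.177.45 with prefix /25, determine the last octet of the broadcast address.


Given: IP = 253.135.177.45, prefix = /25
Host bits = 32 - 25 = 7
Network last octet = 45 AND mask = 0
Host part size = 2^7 - 1 = 127
Broadcast last octet = 0 OR 127 = 127

127


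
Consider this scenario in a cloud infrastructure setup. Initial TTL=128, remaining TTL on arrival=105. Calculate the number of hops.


Given: initial TTL = 128, received TTL = 105
Hops = initial TTL - received TTL
Hops = 128 - 105 = 23

23


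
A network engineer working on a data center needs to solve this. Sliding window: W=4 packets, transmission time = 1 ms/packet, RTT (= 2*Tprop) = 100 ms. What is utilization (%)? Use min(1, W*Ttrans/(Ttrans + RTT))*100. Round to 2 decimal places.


Given: W = 4, Ttrans = 1 ms, RTT = 100 ms (= 2 * Tprop, Tprop = 50 ms)
Cycle time = Ttrans + RTT = 1 + 100 = 101 ms (first packet sent until its ACK returns)
W * Ttrans = 4 * 1 = 4 ms of sending per cycle
W * Ttrans / (Ttrans + RTT) = 4 / 101 = 0.039604
U = min(1, 0.039604) = 0.039604
U% = 3.96%

3.96


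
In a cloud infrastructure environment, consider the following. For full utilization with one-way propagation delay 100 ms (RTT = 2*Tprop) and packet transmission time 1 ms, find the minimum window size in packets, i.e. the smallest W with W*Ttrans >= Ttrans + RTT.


Given: Ttrans = 1 ms, RTT = 200 ms (= 2 * Tprop, Tprop = 100 ms)
Time until first ACK returns = Ttrans + RTT = 1 + 200 = 201 ms
Need W * Ttrans >= Ttrans + RTT  ->  W >= (Ttrans + RTT) / Ttrans
(Ttrans + RTT) / Ttrans = 201 / 1 = 201
W_min = ceil(201) = 201

201


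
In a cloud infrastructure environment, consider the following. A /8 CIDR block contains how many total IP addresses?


Given: CIDR prefix /8
Host bits = 32 - 8 = 24
Total addresses = 2^24 = 16777216

16777216


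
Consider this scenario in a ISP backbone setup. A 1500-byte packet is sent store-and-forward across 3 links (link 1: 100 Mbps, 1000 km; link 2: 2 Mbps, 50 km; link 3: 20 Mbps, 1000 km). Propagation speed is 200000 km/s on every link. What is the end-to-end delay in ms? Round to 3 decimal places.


Packet = 1500 bytes = 12000 bits. Store-and-forward: sum (t_trans + t_prop) per link.
Link 1: t_trans = 12000/(100*10^6) s = 0.1200 ms; t_prop = 1000/200000 s = 5.0000 ms; subtotal = 5.1200 ms
Link 2: t_trans = 12000/(2*10^6) s = 6.0000 ms; t_prop = 50/200000 s = 0.2500 ms; subtotal = 6.2500 ms
Link 3: t_trans = 12000/(20*10^6) s = 0.6000 ms; t_prop = 1000/200000 s = 5.0000 ms; subtotal = 5.6000 ms
End-to-end = 5.1200 + 6.2500 + 5.6000 = 16.9700 ms -> 16.970 ms (3 dp)

16.970


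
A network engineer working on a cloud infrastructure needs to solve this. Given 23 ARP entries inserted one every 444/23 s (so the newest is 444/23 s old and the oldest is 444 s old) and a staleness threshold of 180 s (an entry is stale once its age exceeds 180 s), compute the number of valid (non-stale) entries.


Ages are k * 444/23 s for k = 1..23 (spacing = 19.3043 s).
Entry k is valid iff k * 444/23 <= 180 iff k <= 23 * 180 / 444 = 9.3243
n_valid = floor(9.3243) = 9
(n_stale = 23 - 9 = 14)

9


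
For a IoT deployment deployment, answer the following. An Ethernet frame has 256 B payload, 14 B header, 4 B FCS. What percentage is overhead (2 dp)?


Given: payload = 256 B, header = 14 B, trailer = 4 B
Overhead bytes = header + trailer = 14 + 4 = 18
Total frame = payload + overhead = 256 + 18 = 274
Overhead % = 18 / 274 * 100 = 6.5693% -> 6.57% (2 dp)

6.57


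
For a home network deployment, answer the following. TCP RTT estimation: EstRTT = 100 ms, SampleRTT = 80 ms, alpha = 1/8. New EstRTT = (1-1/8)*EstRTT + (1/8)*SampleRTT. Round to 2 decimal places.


Given: EstRTT = 100 ms, SampleRTT = 80 ms, alpha = 1/8
New EstRTT = (1 - alpha) * EstRTT + alpha * SampleRTT
(7/8) * 100 = 87.5
(1/8) * 80 = 10
New EstRTT = 87.5 + 10 = 97.5 ms -> 97.50 ms (2 dp)

97.50


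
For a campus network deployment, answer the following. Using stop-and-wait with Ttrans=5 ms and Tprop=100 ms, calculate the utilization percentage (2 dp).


Given: Ttrans = 5 ms, Tprop = 100 ms
RTT = 2 * Tprop = 2 * 100 = 200 ms
U = Ttrans / (Ttrans + RTT)
U = 5 / (5 + 200)
U = 5 / 205 = 0.02439
U% = 2.44%

2.44


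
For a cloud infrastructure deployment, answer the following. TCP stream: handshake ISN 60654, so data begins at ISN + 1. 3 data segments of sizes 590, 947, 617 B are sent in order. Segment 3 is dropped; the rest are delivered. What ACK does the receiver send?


SYN uses sequence number 60654; first data byte = ISN + 1 = 60655.
Segment 1: SEQ = 60655, len = 590 B, covers [60655, 61244]
Segment 2: SEQ = 61245, len = 947 B, covers [61245, 62191]
Segment 3: SEQ = 62192, len = 617 B, covers [62192, 62808] [LOST]
In-order data received: bytes [60655, 62191] (segments 1..2).
Segment 3 missing -> gap begins at byte 62192.
Cumulative ACK = next expected in-order byte = 60655 + 590 + 947 = 62192

62192


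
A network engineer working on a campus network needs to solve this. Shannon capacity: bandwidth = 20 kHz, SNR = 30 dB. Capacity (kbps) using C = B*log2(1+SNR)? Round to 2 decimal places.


Given: B = 20 kHz, SNR = 30 dB
SNR linear = 10^(30/10) = 1000
1 + SNR = 1001
log2(1001) = 9.9672262588
C = 20 * 1000 * 9.9672262588 = 199344.5252 bps
C = 199.344525 kbps -> 199.34 kbps (2 dp)

199.34


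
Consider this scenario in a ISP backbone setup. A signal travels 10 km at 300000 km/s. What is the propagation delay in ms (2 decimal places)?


Given: distance = 10 km, speed = 300000 km/s
Delay = distance / speed = 10 / 300000 seconds
Delay in ms = 10 * 1000 / 300000
Delay = 0.0333 ms
Rounded to 2 dp = 0.03 ms

0.03


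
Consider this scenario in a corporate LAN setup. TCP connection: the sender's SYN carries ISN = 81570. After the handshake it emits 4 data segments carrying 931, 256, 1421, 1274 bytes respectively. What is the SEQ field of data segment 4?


The SYN occupies sequence number ISN = 81570, so the first data byte is ISN + 1 = 81571.
SEQ of data segment i = (ISN + 1) + sum of payload sizes of segments 1..i-1.
Segment 1: SEQ = 81571, payload = 931 bytes
Segment 2: SEQ = 82502, payload = 256 bytes
Segment 3: SEQ = 82758, payload = 1421 bytes
Segment 4: SEQ = 84179, payload = 1274 bytes
SEQ of segment 4 = 81571 + 931 + 256 + 1421 = 84179

84179


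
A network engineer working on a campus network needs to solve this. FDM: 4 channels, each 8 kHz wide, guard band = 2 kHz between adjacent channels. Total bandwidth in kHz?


Given: 4 channels, 8 kHz each, guard = 2 kHz
Channel bandwidth = 4 * 8 = 32 kHz
Guard bands = 3 gaps * 2 kHz = 6 kHz
Total = 32 + 6 = 38 kHz

38


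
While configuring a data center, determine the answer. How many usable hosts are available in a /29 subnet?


Given: subnet mask /29
Host bits = 32 - 29 = 3
Total addresses = 2^3 = 8
Usable hosts = 8 - 2 (network + broadcast) = 6

6


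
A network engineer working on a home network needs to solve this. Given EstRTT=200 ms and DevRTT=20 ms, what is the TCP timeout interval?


Given: EstRTT = 200 ms, DevRTT = 20 ms
Timeout = EstRTT + 4 * DevRTT
4 * DevRTT = 4 * 20 = 80
Timeout = 200 + 80 = 280 ms

280


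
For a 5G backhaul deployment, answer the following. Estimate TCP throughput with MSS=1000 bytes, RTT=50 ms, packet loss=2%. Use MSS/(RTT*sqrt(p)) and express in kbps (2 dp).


Given: MSS = 1000 bytes, RTT = 50 ms, loss = 2%
RTT in seconds = 50 / 1000 = 0.05
Loss rate = 2% = 0.02
sqrt(loss) = sqrt(0.02) = 0.141421356237
Throughput (bytes/s) = 1000 / (0.05 * 0.141421356237) = 141421.3562
Throughput (kbps) = 141421.3562 * 8 / 1000 = 1131.370850 -> 1131.37 kbps (2 dp)

1131.37


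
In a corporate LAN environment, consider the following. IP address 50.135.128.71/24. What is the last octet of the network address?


Given: IP = 50.135.128.71, prefix = /24
Subnet mask = 255.255.255.0
Last octet of IP: 71
Last octet of mask: 0
Network last octet = 71 AND 0 = 0

0


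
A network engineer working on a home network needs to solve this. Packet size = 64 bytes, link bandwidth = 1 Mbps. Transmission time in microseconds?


Given: packet = 64 bytes, bandwidth = 1 Mbps
Packet in bits = 64 * 8 = 512 bits
Bandwidth = 1 * 10^6 = 1000000 bps
Time = 512 / 1000000 seconds
Time in us = 512 * 10^6 / 1000000 = 512

512


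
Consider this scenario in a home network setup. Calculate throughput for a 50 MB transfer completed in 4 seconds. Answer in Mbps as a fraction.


Given: file = 50 MB, time = 4 s
File in Mb = 50 * 8 = 400 Mb
Throughput = 400 / 4 Mbps
Throughput = 100 Mbps

100


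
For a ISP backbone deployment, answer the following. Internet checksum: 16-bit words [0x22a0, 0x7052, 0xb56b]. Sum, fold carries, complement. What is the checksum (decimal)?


Given words: [0x22a0, 0x7052, 0xb56b]
Step 1: Sum all words
Raw sum = 8864 + 28754 + 46443 = 84061
Step 2: Fold carry: (18525 + 1) = 18526
One's complement = ~18526 & 0xFFFF = 47009

47009


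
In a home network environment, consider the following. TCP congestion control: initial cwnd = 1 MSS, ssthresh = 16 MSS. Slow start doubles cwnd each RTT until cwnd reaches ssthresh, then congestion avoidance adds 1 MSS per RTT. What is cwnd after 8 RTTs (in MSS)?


RTT 0: cwnd = 1 MSS (initial)
RTT 1: cwnd = 2 MSS (slow start, doubled)
RTT 2: cwnd = 4 MSS (slow start, doubled)
RTT 3: cwnd = 8 MSS (slow start, doubled)
RTT 4: cwnd = 16 MSS (slow start, doubled)
RTT 5: cwnd = 17 MSS (congestion avoidance, +1)
RTT 6: cwnd = 18 MSS (congestion avoidance, +1)
RTT 7: cwnd = 19 MSS (congestion avoidance, +1)
RTT 8: cwnd = 20 MSS (congestion avoidance, +1)

20


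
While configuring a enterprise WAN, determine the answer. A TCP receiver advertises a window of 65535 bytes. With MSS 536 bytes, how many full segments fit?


Given: RWND = 65535 bytes, MSS = 536 bytes
Full segments = floor(RWND / MSS)
Full segments = floor(65535 / 536)
Full segments = floor(122.2668) = 122

122


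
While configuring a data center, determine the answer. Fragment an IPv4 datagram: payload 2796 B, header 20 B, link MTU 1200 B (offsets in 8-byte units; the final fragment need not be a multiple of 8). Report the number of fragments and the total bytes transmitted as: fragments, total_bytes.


Max data per non-final fragment = floor((MTU - header)/8)*8 = floor((1200 - 20)/8)*8 = floor(1180/8)*8 = 1176 B
Final fragment needs no 8-byte alignment: it can carry up to MTU - header = 1180 B
Non-final fragments needed = ceil((payload - 1180) / 1176) = ceil(1616/1176) = ceil(1.3741) = 2
Number of fragments = 2 + 1 = 3
Fragment sizes (data): 2 * 1176 B + 444 B (last, 444 <= 1180 OK)
Total bytes sent = payload + n_frags * header = 2796 + 3*20 = 2796 + 60 = 2856 B

3, 2856


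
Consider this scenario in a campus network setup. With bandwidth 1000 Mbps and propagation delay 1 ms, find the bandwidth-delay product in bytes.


Given: bandwidth = 1000 Mbps, delay = 1 ms
BDP in bits = 1000 * 10^6 * 1 / 1000
BDP in bits = 1000000
BDP in bytes = 1000000 / 8 = 125000

125000


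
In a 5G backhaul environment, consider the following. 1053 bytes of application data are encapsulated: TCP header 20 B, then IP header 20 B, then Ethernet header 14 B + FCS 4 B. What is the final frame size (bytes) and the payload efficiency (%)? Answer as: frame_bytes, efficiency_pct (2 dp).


TCP segment = 1053 + 20 = 1073 B
IP packet = 1073 + 20 = 1093 B
Ethernet frame = 1093 + 14 + 4 = 1111 B
Efficiency = app / frame = 1053 / 1111 = 0.947795 = 94.7795% -> 94.78% (2 dp)

1111, 94.78


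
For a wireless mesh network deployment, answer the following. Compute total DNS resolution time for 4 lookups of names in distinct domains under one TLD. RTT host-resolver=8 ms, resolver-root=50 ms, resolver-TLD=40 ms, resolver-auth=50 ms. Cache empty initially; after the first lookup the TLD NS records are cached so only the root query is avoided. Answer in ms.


Lookup 1 (cold cache): local + root + TLD + auth = 8 + 50 + 40 + 50 = 148 ms
Lookups 2..4 (TLD NS cached -> skip root; new domain -> still ask TLD and auth): local + TLD + auth = 8 + 40 + 50 = 98 ms each
Remaining 3 lookups: 3 * 98 = 294 ms
Total = 148 + 294 = 442 ms

442


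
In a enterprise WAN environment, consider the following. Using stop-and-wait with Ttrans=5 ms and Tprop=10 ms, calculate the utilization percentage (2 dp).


Given: Ttrans = 5 ms, Tprop = 10 ms
RTT = 2 * Tprop = 2 * 10 = 20 ms
U = Ttrans / (Ttrans + RTT)
U = 5 / (5 + 20)
U = 5 / 25 = 0.2
U% = 20.00%

20.00


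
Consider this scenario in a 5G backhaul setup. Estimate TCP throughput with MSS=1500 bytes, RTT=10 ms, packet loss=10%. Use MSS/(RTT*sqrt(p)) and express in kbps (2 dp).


Given: MSS = 1500 bytes, RTT = 10 ms, loss = 10%
RTT in seconds = 10 / 1000 = 0.01
Loss rate = 10% = 0.1
sqrt(loss) = sqrt(0.1) = 0.316227766017
Throughput (bytes/s) = 1500 / (0.01 * 0.316227766017) = 474341.6490
Throughput (kbps) = 474341.6490 * 8 / 1000 = 3794.733192 -> 3794.73 kbps (2 dp)

3794.73


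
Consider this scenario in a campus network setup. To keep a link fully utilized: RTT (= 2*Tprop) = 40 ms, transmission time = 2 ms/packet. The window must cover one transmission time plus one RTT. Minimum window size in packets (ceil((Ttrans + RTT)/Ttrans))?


Given: Ttrans = 2 ms, RTT = 40 ms (= 2 * Tprop, Tprop = 20 ms)
Time until first ACK returns = Ttrans + RTT = 2 + 40 = 42 ms
Need W * Ttrans >= Ttrans + RTT  ->  W >= (Ttrans + RTT) / Ttrans
(Ttrans + RTT) / Ttrans = 42 / 2 = 21
W_min = ceil(21) = 21

21


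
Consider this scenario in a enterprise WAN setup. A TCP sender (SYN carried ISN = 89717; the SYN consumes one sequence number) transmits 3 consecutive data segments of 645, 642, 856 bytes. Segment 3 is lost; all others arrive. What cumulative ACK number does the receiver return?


SYN uses sequence number 89717; first data byte = ISN + 1 = 89718.
Segment 1: SEQ = 89718, len = 645 B, covers [89718, 90362]
Segment 2: SEQ = 90363, len = 642 B, covers [90363, 91004]
Segment 3: SEQ = 91005, len = 856 B, covers [91005, 91860] [LOST]
In-order data received: bytes [89718, 91004] (segments 1..2).
Segment 3 missing -> gap begins at byte 91005.
Cumulative ACK = next expected in-order byte = 89718 + 645 + 642 = 91005

91005


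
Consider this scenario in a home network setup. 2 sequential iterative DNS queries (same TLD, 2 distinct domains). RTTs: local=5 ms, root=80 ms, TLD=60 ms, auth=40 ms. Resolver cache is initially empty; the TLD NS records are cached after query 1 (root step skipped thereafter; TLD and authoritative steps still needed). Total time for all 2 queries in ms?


Lookup 1 (cold cache): local + root + TLD + auth = 5 + 80 + 60 + 40 = 185 ms
Lookups 2..2 (TLD NS cached -> skip root; new domain -> still ask TLD and auth): local + TLD + auth = 5 + 60 + 40 = 105 ms each
Remaining 1 lookups: 1 * 105 = 105 ms
Total = 185 + 105 = 290 ms

290


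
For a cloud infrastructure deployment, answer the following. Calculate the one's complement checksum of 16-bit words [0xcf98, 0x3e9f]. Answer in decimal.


Given words: [0xcf98, 0x3e9f]
Step 1: Sum all words
Raw sum = 53144 + 16031 = 69175
Step 2: Fold carry: (3639 + 1) = 3640
One's complement = ~3640 & 0xFFFF = 61895

61895


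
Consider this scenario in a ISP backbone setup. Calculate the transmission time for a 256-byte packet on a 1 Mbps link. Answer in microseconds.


Given: packet = 256 bytes, bandwidth = 1 Mbps
Packet in bits = 256 * 8 = 2048 bits
Bandwidth = 1 * 10^6 = 1000000 bps
Time = 2048 / 1000000 seconds
Time in us = 2048 * 10^6 / 1000000 = 2048

2048


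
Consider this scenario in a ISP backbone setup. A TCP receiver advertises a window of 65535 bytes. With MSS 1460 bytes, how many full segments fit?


Given: RWND = 65535 bytes, MSS = 1460 bytes
Full segments = floor(RWND / MSS)
Full segments = floor(65535 / 1460)
Full segments = floor(44.887) = 44

44


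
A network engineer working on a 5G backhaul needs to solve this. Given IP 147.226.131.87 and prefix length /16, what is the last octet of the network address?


Given: IP = 147.226.131.87, prefix = /16
Subnet mask = 255.255.0.0
Last octet of IP: 87
Last octet of mask: 0
Network last octet = 87 AND 0 = 0

0


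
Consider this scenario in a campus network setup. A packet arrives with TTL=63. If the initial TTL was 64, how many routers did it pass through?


Given: initial TTL = 64, received TTL = 63
Hops = initial TTL - received TTL
Hops = 64 - 63 = 1

1


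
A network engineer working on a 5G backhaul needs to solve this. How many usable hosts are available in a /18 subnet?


Given: subnet mask /18
Host bits = 32 - 18 = 14
Total addresses = 2^14 = 16384
Usable hosts = 16384 - 2 (network + broadcast) = 16382

16382


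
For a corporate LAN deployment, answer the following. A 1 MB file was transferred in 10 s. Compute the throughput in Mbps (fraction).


Given: file = 1 MB, time = 10 s
File in Mb = 1 * 8 = 8 Mb
Throughput = 8 / 10 Mbps
Throughput = 4/5 Mbps

4/5


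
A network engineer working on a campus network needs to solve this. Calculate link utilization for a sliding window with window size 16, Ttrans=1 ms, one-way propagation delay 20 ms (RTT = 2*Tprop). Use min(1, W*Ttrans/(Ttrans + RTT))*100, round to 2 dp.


Given: W = 16, Ttrans = 1 ms, RTT = 40 ms (= 2 * Tprop, Tprop = 20 ms)
Cycle time = Ttrans + RTT = 1 + 40 = 41 ms (first packet sent until its ACK returns)
W * Ttrans = 16 * 1 = 16 ms of sending per cycle
W * Ttrans / (Ttrans + RTT) = 16 / 41 = 0.390244
U = min(1, 0.390244) = 0.390244
U% = 39.02%

39.02


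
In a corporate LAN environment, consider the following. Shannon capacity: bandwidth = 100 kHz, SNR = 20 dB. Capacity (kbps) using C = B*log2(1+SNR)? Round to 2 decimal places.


Given: B = 100 kHz, SNR = 20 dB
SNR linear = 10^(20/10) = 100
1 + SNR = 101
log2(101) = 6.6582114828
C = 100 * 1000 * 6.6582114828 = 665821.1483 bps
C = 665.821148 kbps -> 665.82 kbps (2 dp)

665.82


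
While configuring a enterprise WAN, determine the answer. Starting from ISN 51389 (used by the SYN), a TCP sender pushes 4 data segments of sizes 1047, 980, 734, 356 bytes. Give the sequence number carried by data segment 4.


The SYN occupies sequence number ISN = 51389, so the first data byte is ISN + 1 = 51390.
SEQ of data segment i = (ISN + 1) + sum of payload sizes of segments 1..i-1.
Segment 1: SEQ = 51390, payload = 1047 bytes
Segment 2: SEQ = 52437, payload = 980 bytes
Segment 3: SEQ = 53417, payload = 734 bytes
Segment 4: SEQ = 54151, payload = 356 bytes
SEQ of segment 4 = 51390 + 1047 + 980 + 734 = 54151

54151


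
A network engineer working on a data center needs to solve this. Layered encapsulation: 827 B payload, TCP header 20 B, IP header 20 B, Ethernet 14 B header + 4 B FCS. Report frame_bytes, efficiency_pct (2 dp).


TCP segment = 827 + 20 = 847 B
IP packet = 847 + 20 = 867 B
Ethernet frame = 867 + 14 + 4 = 885 B
Efficiency = app / frame = 827 / 885 = 0.934463 = 93.4463% -> 93.45% (2 dp)

885, 93.45


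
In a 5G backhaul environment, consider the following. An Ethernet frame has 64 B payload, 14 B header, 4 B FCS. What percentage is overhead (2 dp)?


Given: payload = 64 B, header = 14 B, trailer = 4 B
Overhead bytes = header + trailer = 14 + 4 = 18
Total frame = payload + overhead = 64 + 18 = 82
Overhead % = 18 / 82 * 100 = 21.9512% -> 21.95% (2 dp)

21.95


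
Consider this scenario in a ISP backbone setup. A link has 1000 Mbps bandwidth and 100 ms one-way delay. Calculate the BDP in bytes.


Given: bandwidth = 1000 Mbps, delay = 100 ms
BDP in bits = 1000 * 10^6 * 100 / 1000
BDP in bits = 100000000
BDP in bytes = 100000000 / 8 = 12500000

12500000


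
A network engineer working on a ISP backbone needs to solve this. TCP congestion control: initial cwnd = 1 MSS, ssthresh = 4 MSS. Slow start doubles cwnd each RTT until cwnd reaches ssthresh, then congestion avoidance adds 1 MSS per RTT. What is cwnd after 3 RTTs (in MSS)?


RTT 0: cwnd = 1 MSS (initial)
RTT 1: cwnd = 2 MSS (slow start, doubled)
RTT 2: cwnd = 4 MSS (slow start, doubled)
RTT 3: cwnd = 5 MSS (congestion avoidance, +1)

5


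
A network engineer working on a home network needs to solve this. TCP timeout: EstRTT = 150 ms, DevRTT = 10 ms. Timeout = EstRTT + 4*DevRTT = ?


Given: EstRTT = 150 ms, DevRTT = 10 ms
Timeout = EstRTT + 4 * DevRTT
4 * DevRTT = 4 * 10 = 40
Timeout = 150 + 40 = 190 ms

190


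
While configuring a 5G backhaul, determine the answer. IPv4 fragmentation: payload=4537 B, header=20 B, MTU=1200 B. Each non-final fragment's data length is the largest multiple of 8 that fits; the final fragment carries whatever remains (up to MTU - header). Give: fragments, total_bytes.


Max data per non-final fragment = floor((MTU - header)/8)*8 = floor((1200 - 20)/8)*8 = floor(1180/8)*8 = 1176 B
Final fragment needs no 8-byte alignment: it can carry up to MTU - header = 1180 B
Non-final fragments needed = ceil((payload - 1180) / 1176) = ceil(3357/1176) = ceil(2.8546) = 3
Number of fragments = 3 + 1 = 4
Fragment sizes (data): 3 * 1176 B + 1009 B (last, 1009 <= 1180 OK)
Total bytes sent = payload + n_frags * header = 4537 + 4*20 = 4537 + 80 = 4617 B

4, 4617


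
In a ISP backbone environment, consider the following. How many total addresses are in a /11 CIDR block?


Given: CIDR prefix /11
Host bits = 32 - 11 = 21
Total addresses = 2^21 = 2097152

2097152


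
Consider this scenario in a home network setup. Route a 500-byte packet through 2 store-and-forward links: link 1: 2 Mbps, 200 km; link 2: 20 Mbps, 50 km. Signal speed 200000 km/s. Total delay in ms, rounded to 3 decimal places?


Packet = 500 bytes = 4000 bits. Store-and-forward: sum (t_trans + t_prop) per link.
Link 1: t_trans = 4000/(2*10^6) s = 2.0000 ms; t_prop = 200/200000 s = 1.0000 ms; subtotal = 3.0000 ms
Link 2: t_trans = 4000/(20*10^6) s = 0.2000 ms; t_prop = 50/200000 s = 0.2500 ms; subtotal = 0.4500 ms
End-to-end = 3.0000 + 0.4500 = 3.4500 ms -> 3.450 ms (3 dp)

3.450


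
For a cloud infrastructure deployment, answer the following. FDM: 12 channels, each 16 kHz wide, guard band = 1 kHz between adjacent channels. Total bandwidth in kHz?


Given: 12 channels, 16 kHz each, guard = 1 kHz
Channel bandwidth = 12 * 16 = 192 kHz
Guard bands = 11 gaps * 1 kHz = 11 kHz
Total = 192 + 11 = 203 kHz

203


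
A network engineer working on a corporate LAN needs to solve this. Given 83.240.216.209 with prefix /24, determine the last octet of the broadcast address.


Given: IP = 83.240.216.209, prefix = /24
Host bits = 32 - 24 = 8
Network last octet = 209 AND mask = 0
Host part size = 2^8 - 1 = 255
Broadcast last octet = 0 OR 255 = 255

255


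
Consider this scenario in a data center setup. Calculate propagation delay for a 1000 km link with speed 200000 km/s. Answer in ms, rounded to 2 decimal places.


Given: distance = 1000 km, speed = 200000 km/s
Delay = distance / speed = 1000 / 200000 seconds
Delay in ms = 1000 * 1000 / 200000
Delay = 5.0000 ms
Rounded to 2 dp = 5.00 ms

5.00


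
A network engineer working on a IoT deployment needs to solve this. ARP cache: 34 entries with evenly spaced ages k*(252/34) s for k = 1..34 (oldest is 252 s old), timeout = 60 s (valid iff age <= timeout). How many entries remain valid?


Ages are k * 252/34 s for k = 1..34 (spacing = 7.4118 s).
Entry k is valid iff k * 252/34 <= 60 iff k <= 34 * 60 / 252 = 8.0952
n_valid = floor(8.0952) = 8
(n_stale = 34 - 8 = 26)

8


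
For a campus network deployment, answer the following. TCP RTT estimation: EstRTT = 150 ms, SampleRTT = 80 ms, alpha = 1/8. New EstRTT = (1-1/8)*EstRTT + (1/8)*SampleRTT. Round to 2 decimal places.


Given: EstRTT = 150 ms, SampleRTT = 80 ms, alpha = 1/8
New EstRTT = (1 - alpha) * EstRTT + alpha * SampleRTT
(7/8) * 150 = 131.25
(1/8) * 80 = 10
New EstRTT = 131.25 + 10 = 141.25 ms -> 141.25 ms (2 dp)

141.25


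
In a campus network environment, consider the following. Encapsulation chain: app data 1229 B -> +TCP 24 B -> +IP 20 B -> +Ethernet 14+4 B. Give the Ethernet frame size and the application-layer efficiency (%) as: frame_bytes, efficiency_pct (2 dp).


TCP segment = 1229 + 24 = 1253 B
IP packet = 1253 + 20 = 1273 B
Ethernet frame = 1273 + 14 + 4 = 1291 B
Efficiency = app / frame = 1229 / 1291 = 0.951975 = 95.1975% -> 95.20% (2 dp)

1291, 95.20


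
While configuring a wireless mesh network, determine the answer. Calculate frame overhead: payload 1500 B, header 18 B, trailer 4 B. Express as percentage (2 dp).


Given: payload = 1500 B, header = 18 B, trailer = 4 B
Overhead bytes = header + trailer = 18 + 4 = 22
Total frame = payload + overhead = 1500 + 22 = 1522
Overhead % = 22 / 1522 * 100 = 1.4455% -> 1.45% (2 dp)

1.45


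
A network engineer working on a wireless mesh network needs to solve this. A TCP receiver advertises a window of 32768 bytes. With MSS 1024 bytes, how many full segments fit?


Given: RWND = 32768 bytes, MSS = 1024 bytes
Full segments = floor(RWND / MSS)
Full segments = floor(32768 / 1024)
Full segments = floor(32.0) = 32

32


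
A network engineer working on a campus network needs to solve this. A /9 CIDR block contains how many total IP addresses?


Given: CIDR prefix /9
Host bits = 32 - 9 = 23
Total addresses = 2^23 = 8388608

8388608


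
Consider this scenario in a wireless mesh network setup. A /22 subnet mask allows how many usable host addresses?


Given: subnet mask /22
Host bits = 32 - 22 = 10
Total addresses = 2^10 = 1024
Usable hosts = 1024 - 2 (network + broadcast) = 1022

1022


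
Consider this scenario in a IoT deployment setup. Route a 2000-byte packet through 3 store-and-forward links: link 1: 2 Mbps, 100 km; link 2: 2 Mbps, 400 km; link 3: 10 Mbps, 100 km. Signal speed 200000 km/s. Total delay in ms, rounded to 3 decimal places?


Packet = 2000 bytes = 16000 bits. Store-and-forward: sum (t_trans + t_prop) per link.
Link 1: t_trans = 16000/(2*10^6) s = 8.0000 ms; t_prop = 100/200000 s = 0.5000 ms; subtotal = 8.5000 ms
Link 2: t_trans = 16000/(2*10^6) s = 8.0000 ms; t_prop = 400/200000 s = 2.0000 ms; subtotal = 10.0000 ms
Link 3: t_trans = 16000/(10*10^6) s = 1.6000 ms; t_prop = 100/200000 s = 0.5000 ms; subtotal = 2.1000 ms
End-to-end = 8.5000 + 10.0000 + 2.1000 = 20.6000 ms -> 20.600 ms (3 dp)

20.600


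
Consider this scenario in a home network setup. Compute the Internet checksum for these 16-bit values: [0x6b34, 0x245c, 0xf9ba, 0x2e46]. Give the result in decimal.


Given words: [0x6b34, 0x245c, 0xf9ba, 0x2e46]
Step 1: Sum all words
Raw sum = 27444 + 9308 + 63930 + 11846 = 112528
Step 2: Fold carry: (46992 + 1) = 46993
One's complement = ~46993 & 0xFFFF = 18542

18542


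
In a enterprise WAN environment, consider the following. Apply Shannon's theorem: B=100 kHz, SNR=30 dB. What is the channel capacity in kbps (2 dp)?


Given: B = 100 kHz, SNR = 30 dB
SNR linear = 10^(30/10) = 1000
1 + SNR = 1001
log2(1001) = 9.9672262588
C = 100 * 1000 * 9.9672262588 = 996722.6259 bps
C = 996.722626 kbps -> 996.72 kbps (2 dp)

996.72


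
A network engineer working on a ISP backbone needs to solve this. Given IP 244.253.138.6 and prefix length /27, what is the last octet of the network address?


Given: IP = 244.253.138.6, prefix = /27
Subnet mask = 255.255.255.224
Last octet of IP: 6
Last octet of mask: 224
Network last octet = 6 AND 224 = 0

0


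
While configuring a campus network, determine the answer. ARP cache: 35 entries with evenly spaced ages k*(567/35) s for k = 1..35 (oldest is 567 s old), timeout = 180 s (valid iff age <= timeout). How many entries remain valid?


Ages are k * 567/35 s for k = 1..35 (spacing = 16.2000 s).
Entry k is valid iff k * 567/35 <= 180 iff k <= 35 * 180 / 567 = 11.1111
n_valid = floor(11.1111) = 11
(n_stale = 35 - 11 = 24)

11


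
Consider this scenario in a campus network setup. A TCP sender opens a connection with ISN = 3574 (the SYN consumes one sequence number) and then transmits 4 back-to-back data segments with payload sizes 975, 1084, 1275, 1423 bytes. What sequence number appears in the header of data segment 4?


The SYN occupies sequence number ISN = 3574, so the first data byte is ISN + 1 = 3575.
SEQ of data segment i = (ISN + 1) + sum of payload sizes of segments 1..i-1.
Segment 1: SEQ = 3575, payload = 975 bytes
Segment 2: SEQ = 4550, payload = 1084 bytes
Segment 3: SEQ = 5634, payload = 1275 bytes
Segment 4: SEQ = 6909, payload = 1423 bytes
SEQ of segment 4 = 3575 + 975 + 1084 + 1275 = 6909

6909
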